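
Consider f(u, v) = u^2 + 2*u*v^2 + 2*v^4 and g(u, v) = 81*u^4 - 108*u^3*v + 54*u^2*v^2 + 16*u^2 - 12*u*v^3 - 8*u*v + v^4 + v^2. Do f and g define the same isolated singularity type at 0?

The Hessian of f at 0 is [[2, 0], [0, 0]] with rank 1, so corank 1. A Groebner basis of the Jacobian ideal J(f) in C{u,v} is {u^2, u*v, u + v^2}; counting standard monomials gives mu = 3. Corank 1: A-series; mu = 3 gives A_3. The Hessian of g at 0 is [[32, -8], [-8, 2]] with rank 1, so corank 1. A Groebner basis of the Jacobian ideal J(g) in C{u,v} is {v^3, u - v/4}; counting standard monomials gives mu = 3. Corank 1: A-series; mu = 3 gives A_3. Both have type A_3, hence right-equivalent.

Yes.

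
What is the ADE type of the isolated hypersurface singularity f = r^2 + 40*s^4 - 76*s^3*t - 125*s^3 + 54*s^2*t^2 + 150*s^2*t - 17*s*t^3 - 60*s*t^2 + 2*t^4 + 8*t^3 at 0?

E_{7}

The Hessian of f at 0 has rank 1. Corank 2; j^3 = -(5*s - 2*t)^3 is a perfect cube, so E-series; the 4-jet and mu = 7 give E_7.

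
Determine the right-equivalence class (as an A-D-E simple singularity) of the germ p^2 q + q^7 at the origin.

D_{8}

The Hessian of f at 0 is [[0, 0], [0, 0]] with rank 0, so corank 2. A Groebner basis of the Jacobian ideal J(f) in C{p,q} is {p^2/7 + q^6, p^3, p*q}; counting standard monomials gives mu = 8. Corank 2; j^3 = p^2*q has shape L^2 M (L != M), so D-series; mu = 8 gives D_8.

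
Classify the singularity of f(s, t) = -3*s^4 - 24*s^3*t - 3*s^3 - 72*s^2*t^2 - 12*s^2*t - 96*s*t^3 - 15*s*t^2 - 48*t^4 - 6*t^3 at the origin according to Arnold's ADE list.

D5

The Hessian of f at 0 is [[0, 0], [0, 0]] with rank 0, so corank 2. A Groebner basis of the Jacobian ideal J(f) in C{s,t} is {s*t^2 + s*t/4 + t^2/4, -s*t/4 + t^3 - t^2/4, s^2 + 3*s*t + 2*t^2}; counting standard monomials gives mu = 5. Corank 2; j^3 = -3*(s + t)^2*(s + 2*t) has shape L^2 M (L != M), so D-series; mu = 5 gives D_5.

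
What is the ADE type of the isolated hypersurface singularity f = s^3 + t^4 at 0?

E_6

The Hessian of f at 0 is [[0, 0], [0, 0]] with rank 0, so corank 2. A Groebner basis of the Jacobian ideal J(f) in C{s,t} is {t^3, s^2}; counting standard monomials gives mu = 6. Corank 2; j^3 = s^3 is a perfect cube, so E-series; the 4-jet and mu = 6 give E_6.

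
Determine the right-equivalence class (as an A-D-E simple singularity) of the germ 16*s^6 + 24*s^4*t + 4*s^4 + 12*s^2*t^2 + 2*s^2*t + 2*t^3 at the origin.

D4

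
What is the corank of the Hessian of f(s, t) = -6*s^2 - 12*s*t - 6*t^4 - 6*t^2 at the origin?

Hessian at 0 has rank 1.

1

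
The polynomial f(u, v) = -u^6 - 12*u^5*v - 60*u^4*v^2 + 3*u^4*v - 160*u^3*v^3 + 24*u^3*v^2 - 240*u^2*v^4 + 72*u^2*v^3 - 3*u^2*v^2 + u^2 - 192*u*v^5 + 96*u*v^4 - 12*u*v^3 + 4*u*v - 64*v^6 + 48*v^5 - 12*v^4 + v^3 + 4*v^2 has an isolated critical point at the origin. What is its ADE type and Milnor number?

The Hessian of f at 0 has rank 1. Corank 1: A-series; mu = 2 gives A_2.

Type A2, Milnor number mu = 2.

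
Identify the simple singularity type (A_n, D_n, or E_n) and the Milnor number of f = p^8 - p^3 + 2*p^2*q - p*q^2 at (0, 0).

The Hessian of f at 0 is [[0, 0], [0, 0]] with rank 0, so corank 2. A Groebner basis of the Jacobian ideal J(f) in C{p,q} is {p*q/8 + q^7 - q^2/8, p*q^2 - q^3, p^2 - p*q}; counting standard monomials gives mu = 9. Corank 2; j^3 = -p*(p - q)^2 has shape L^2 M (L != M), so D-series; mu = 9 gives D_9.

Type D_{9}, Milnor number mu = 9.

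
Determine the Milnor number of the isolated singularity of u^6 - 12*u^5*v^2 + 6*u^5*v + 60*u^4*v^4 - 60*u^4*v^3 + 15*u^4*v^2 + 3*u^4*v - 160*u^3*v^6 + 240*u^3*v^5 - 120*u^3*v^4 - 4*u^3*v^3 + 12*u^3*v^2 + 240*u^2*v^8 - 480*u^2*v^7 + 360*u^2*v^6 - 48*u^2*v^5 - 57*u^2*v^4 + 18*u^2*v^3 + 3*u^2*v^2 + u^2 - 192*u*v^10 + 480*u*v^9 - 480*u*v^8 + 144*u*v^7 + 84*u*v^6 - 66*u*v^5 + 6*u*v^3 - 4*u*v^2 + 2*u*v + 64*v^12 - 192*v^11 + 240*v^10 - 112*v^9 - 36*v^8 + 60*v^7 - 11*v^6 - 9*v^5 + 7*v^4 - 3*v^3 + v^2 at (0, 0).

2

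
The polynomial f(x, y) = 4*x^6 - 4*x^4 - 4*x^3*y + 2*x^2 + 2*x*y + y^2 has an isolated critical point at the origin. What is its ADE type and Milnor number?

The Hessian of f at 0 is [[4, 2], [2, 2]] with rank 2, so corank 0. A Groebner basis of the Jacobian ideal J(f) in C{x,y} is {x, y}; counting standard monomials gives mu = 1. Corank 0: nondegenerate Morse point, so A_1.

Type A_1, Milnor number mu = 1.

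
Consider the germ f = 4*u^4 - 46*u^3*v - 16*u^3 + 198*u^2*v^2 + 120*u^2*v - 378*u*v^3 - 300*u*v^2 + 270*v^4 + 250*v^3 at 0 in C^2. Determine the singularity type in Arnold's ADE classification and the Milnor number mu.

Type E_7, Milnor number mu = 7.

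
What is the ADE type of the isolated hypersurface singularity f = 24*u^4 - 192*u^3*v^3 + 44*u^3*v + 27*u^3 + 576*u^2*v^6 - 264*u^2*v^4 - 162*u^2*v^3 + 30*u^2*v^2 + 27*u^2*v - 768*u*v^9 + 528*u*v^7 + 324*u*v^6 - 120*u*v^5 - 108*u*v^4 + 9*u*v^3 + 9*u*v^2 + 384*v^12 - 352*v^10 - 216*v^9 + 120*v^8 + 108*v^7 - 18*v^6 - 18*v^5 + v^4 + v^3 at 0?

The Hessian of f at 0 has rank 0. Corank 2; j^3 = (3*u + v)^3 is a perfect cube, so E-series; the 4-jet and mu = 7 give E_7.

E_7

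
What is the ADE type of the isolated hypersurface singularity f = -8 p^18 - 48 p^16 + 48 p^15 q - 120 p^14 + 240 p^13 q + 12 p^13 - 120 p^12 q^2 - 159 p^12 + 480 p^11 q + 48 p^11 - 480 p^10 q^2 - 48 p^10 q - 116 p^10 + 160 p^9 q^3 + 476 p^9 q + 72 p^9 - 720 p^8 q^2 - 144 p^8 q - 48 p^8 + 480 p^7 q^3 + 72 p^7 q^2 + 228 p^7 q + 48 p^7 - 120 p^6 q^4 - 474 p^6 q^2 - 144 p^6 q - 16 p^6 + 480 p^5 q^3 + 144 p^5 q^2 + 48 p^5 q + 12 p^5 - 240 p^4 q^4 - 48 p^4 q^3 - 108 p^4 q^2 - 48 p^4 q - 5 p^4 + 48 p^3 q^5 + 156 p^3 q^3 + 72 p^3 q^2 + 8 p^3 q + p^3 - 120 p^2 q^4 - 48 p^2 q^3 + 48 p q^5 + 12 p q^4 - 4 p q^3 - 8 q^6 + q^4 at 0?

E6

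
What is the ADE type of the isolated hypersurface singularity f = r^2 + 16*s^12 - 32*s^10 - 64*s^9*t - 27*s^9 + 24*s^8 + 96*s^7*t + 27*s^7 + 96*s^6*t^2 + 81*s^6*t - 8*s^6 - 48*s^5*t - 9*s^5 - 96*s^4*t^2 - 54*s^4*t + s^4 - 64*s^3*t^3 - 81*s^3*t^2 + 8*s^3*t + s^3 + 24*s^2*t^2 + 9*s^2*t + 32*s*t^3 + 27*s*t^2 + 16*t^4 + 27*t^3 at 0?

E_{6}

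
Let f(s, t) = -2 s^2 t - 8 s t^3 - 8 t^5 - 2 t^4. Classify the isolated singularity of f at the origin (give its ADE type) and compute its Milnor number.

The Hessian of f at 0 has rank 0. Corank 2; j^3 = -2*s^2*t has shape L^2 M (L != M), so D-series; mu = 5 gives D_5.

Type D5, Milnor number mu = 5.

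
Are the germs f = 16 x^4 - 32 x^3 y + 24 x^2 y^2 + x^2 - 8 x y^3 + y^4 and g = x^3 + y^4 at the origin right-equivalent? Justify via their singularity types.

The Hessian of f at 0 has rank 1. Corank 1: A-series; mu = 3 gives A_3. The Hessian of g at 0 has rank 0. Corank 2; j^3 = x^3 is a perfect cube, so E-series; the 4-jet and mu = 6 give E_6. f is A_3 but g is E_6, hence not right-equivalent.

No.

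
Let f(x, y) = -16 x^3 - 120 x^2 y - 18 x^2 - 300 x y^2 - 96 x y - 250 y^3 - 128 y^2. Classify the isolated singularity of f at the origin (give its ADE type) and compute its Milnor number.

Type A2, Milnor number mu = 2.

The Hessian of f at 0 has rank 1. Corank 1: A-series; mu = 2 gives A_2.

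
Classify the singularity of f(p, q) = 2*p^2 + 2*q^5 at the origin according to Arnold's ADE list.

A4

The Hessian of f at 0 has rank 1. Corank 1: A-series; mu = 4 gives A_4.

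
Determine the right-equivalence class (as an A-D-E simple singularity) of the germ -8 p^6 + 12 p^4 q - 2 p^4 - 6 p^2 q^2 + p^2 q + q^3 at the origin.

D_4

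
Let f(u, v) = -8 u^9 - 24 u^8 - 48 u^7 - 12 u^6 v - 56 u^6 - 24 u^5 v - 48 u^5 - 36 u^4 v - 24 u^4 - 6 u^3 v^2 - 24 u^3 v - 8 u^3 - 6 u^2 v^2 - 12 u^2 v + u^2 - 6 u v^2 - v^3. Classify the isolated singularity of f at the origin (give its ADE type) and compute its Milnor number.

Type A2, Milnor number mu = 2.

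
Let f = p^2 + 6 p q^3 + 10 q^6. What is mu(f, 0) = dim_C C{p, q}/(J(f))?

5

The Hessian of f at 0 has rank 1. Corank 1: A-series; mu = 5 gives A_5.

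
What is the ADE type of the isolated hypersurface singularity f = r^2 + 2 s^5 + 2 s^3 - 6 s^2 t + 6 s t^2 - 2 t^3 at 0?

The Hessian of f at 0 has rank 1. Corank 2; j^3 = 2*(s - t)^3 is a perfect cube, so E-series; the 5-jet and mu = 8 give E_8.

E_{8}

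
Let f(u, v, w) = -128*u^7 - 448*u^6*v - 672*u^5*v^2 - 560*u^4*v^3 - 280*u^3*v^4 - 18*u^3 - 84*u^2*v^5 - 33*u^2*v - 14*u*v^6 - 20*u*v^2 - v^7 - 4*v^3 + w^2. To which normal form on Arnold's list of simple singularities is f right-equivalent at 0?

The Hessian of f at 0 is [[0, 0, 0], [0, 0, 0], [0, 0, 2]] with rank 1, so corank 2. A Groebner basis of the Jacobian ideal J(f) in C{u,v,w} is {2187*u*v/14 + v^6 + 729*v^2/7, u*v^2 + 2*v^3/3, u^2 + 7*u*v/6 + v^2/3, w}; counting standard monomials gives mu = 8. Corank 2; j^3 = -(2*u + v)*(3*u + 2*v)^2 has shape L^2 M (L != M), so D-series; mu = 8 gives D_8.

D_{8}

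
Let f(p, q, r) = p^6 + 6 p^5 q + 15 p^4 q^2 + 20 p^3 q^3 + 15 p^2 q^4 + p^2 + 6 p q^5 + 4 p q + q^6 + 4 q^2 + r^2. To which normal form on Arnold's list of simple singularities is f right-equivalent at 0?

A_5

The Hessian of f at 0 has rank 2. Corank 1: A-series; mu = 5 gives A_5.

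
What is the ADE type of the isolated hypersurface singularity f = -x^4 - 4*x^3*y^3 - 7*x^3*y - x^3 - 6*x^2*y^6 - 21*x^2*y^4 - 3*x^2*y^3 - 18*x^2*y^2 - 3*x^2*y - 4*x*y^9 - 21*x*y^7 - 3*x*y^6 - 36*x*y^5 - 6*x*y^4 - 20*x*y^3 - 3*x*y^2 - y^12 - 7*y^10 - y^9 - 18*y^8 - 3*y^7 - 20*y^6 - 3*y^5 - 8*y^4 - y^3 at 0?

The Hessian of f at 0 is [[0, 0], [0, 0]] with rank 0, so corank 2. A Groebner basis of the Jacobian ideal J(f) in C{x,y} is {3*x^2 + 6*x*y + y^4 + y^3 + 3*y^2, x^3 + 9*x^2 + 18*x*y + 4*y^3 + 9*y^2, x^2*y - 5*x^2 - 10*x*y - 8*y^3/3 - 5*y^2, 2*x^2 + x*y^2 + 4*x*y + 5*y^3/3 + 2*y^2}; counting standard monomials gives mu = 7. Corank 2; j^3 = -(x + y)^3 is a perfect cube, so E-series; the 4-jet and mu = 7 give E_7.

E7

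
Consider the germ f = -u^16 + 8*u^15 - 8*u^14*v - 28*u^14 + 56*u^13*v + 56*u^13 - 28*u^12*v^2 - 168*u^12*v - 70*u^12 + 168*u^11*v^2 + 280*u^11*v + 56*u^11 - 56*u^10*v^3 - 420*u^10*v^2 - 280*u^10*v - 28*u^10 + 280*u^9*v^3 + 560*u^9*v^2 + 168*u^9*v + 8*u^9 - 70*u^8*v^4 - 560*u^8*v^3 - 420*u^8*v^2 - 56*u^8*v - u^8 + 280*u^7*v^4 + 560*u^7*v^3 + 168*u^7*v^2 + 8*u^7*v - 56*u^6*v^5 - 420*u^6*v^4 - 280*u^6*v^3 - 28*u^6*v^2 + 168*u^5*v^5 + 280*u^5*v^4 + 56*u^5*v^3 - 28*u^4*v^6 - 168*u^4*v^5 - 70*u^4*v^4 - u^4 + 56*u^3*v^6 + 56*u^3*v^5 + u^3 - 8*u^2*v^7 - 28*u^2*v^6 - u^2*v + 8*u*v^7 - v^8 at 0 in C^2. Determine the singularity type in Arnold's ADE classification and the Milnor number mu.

The Hessian of f at 0 has rank 0. Corank 2; j^3 = u^2*(u - v) has shape L^2 M (L != M), so D-series; mu = 9 gives D_9.

Type D_9, Milnor number mu = 9.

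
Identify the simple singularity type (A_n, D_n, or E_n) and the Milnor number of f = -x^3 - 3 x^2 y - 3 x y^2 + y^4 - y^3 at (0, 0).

Type E_6, Milnor number mu = 6.

The Hessian of f at 0 is [[0, 0], [0, 0]] with rank 0, so corank 2. A Groebner basis of the Jacobian ideal J(f) in C{x,y} is {y^3, x^2 + 2*x*y + y^2}; counting standard monomials gives mu = 6. Corank 2; j^3 = -(x + y)^3 is a perfect cube, so E-series; the 4-jet and mu = 6 give E_6.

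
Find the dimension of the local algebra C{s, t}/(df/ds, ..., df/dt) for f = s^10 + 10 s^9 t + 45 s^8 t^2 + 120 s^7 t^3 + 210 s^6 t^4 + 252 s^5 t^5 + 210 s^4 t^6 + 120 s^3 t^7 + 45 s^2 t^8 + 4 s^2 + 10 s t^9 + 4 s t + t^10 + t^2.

9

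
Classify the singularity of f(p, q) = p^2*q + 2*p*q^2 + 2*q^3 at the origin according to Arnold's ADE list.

The Hessian of f at 0 is [[0, 0], [0, 0]] with rank 0, so corank 2. A Groebner basis of the Jacobian ideal J(f) in C{p,q} is {q^3, p^2 + 2*q^2, p*q + q^2}; counting standard monomials gives mu = 4. Corank 2; j^3 = q*(p^2 + 2*p*q + 2*q^2) splits into three distinct lines over C (the quadratic factor has nonzero discriminant), so D_4.

D4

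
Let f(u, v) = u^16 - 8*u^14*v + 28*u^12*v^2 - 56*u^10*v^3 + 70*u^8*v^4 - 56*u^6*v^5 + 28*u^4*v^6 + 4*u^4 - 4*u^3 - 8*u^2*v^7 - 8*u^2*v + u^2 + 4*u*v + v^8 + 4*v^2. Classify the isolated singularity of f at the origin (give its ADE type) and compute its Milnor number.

Type A_7, Milnor number mu = 7.

The Hessian of f at 0 is [[2, 4], [4, 8]] with rank 1, so corank 1. A Groebner basis of the Jacobian ideal J(f) in C{u,v} is {u*v^3 + 3*u*v^2/2 + 5*u*v/16 + u/64 + 3*v^3/2 + v^2/2 + v/32, -7*u*v^2/4 - 7*u*v/16 - 3*u/128 + v^4 - 3*v^3/2 - 11*v^2/16 - 3*v/64, u^2 - u/2 - v}; counting standard monomials gives mu = 7. Corank 1: A-series; mu = 7 gives A_7.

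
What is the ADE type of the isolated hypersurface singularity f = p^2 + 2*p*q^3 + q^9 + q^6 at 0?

The Hessian of f at 0 is [[2, 0], [0, 0]] with rank 1, so corank 1. A Groebner basis of the Jacobian ideal J(f) in C{p,q} is {p^2*q^2, p^3, p + q^3}; counting standard monomials gives mu = 8. Corank 1: A-series; mu = 8 gives A_8.

A_8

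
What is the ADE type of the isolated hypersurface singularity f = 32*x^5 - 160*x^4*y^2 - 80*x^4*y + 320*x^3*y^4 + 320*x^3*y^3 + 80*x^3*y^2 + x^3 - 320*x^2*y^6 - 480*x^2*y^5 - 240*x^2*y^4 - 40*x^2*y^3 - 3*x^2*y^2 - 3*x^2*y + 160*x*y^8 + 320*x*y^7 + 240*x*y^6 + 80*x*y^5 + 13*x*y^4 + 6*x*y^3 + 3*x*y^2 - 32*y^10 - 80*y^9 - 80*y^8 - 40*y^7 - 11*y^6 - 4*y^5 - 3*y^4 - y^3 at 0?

E_8

The Hessian of f at 0 is [[0, 0], [0, 0]] with rank 0, so corank 2. A Groebner basis of the Jacobian ideal J(f) in C{x,y} is {7*x^2/8 + x*y^3 - 7*x*y^2/4 - 7*x*y/4 + 7*y^3/4 + 7*y^2/8, x^2 - 2*x*y^2 - 2*x*y + y^4 + 2*y^3 + y^2, x^3 - 3*x^2/4 - 3*x*y^2/2 + 3*x*y/2 + y^3/2 - 3*y^2/4, x^2*y - x^2/4 - 3*x*y^2/2 + x*y/2 + y^3/2 - y^2/4}; counting standard monomials gives mu = 8. Corank 2; j^3 = (x - y)^3 is a perfect cube, so E-series; the 5-jet and mu = 8 give E_8.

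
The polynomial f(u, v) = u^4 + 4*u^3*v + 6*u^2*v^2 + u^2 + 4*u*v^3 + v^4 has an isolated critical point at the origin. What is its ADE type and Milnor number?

The Hessian of f at 0 is [[2, 0], [0, 0]] with rank 1, so corank 1. A Groebner basis of the Jacobian ideal J(f) in C{u,v} is {v^3, u}; counting standard monomials gives mu = 3. Corank 1: A-series; mu = 3 gives A_3.

Type A_3, Milnor number mu = 3.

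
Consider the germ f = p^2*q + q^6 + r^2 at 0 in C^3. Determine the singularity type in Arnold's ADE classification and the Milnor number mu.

Type D_7, Milnor number mu = 7.

The Hessian of f at 0 is [[0, 0, 0], [0, 0, 0], [0, 0, 2]] with rank 1, so corank 2. A Groebner basis of the Jacobian ideal J(f) in C{p,q,r} is {p^2/6 + q^5, p^3, p*q, r}; counting standard monomials gives mu = 7. Corank 2; j^3 = p^2*q has shape L^2 M (L != M), so D-series; mu = 7 gives D_7.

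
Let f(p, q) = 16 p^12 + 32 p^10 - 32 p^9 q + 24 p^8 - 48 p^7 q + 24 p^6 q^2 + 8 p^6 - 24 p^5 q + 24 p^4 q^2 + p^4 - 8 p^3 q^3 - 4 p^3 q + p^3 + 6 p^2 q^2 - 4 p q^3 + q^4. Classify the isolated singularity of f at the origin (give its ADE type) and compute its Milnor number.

Type E_6, Milnor number mu = 6.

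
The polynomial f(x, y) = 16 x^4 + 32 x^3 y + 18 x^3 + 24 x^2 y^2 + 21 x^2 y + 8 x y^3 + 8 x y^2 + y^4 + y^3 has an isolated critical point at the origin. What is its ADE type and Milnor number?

The Hessian of f at 0 is [[0, 0], [0, 0]] with rank 0, so corank 2. A Groebner basis of the Jacobian ideal J(f) in C{x,y} is {x*y^2 + 27*x*y/8 + 9*y^2/8, -81*x*y/8 + y^3 - 27*y^2/8, x^2 + 5*x*y/6 + y^2/6}; counting standard monomials gives mu = 5. Corank 2; j^3 = (2*x + y)*(3*x + y)^2 has shape L^2 M (L != M), so D-series; mu = 5 gives D_5.

Type D_{5}, Milnor number mu = 5.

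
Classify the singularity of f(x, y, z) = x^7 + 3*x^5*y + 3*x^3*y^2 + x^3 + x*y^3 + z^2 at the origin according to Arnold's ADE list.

E_{7}

The Hessian of f at 0 has rank 1. Corank 2; j^3 = x^3 is a perfect cube, so E-series; the 4-jet and mu = 7 give E_7.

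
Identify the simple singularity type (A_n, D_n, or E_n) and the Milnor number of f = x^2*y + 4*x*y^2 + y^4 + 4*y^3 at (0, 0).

The Hessian of f at 0 has rank 0. Corank 2; j^3 = y*(x + 2*y)^2 has shape L^2 M (L != M), so D-series; mu = 5 gives D_5.

Type D5, Milnor number mu = 5.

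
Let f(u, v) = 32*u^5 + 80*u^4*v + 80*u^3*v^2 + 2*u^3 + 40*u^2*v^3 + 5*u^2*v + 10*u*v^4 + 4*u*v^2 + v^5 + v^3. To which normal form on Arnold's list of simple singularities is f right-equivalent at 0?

The Hessian of f at 0 has rank 0. Corank 2; j^3 = (u + v)^2*(2*u + v) has shape L^2 M (L != M), so D-series; mu = 6 gives D_6.

D_6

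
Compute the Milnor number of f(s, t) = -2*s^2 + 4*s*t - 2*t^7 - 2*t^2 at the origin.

6

The Hessian of f at 0 has rank 1. Corank 1: A-series; mu = 6 gives A_6.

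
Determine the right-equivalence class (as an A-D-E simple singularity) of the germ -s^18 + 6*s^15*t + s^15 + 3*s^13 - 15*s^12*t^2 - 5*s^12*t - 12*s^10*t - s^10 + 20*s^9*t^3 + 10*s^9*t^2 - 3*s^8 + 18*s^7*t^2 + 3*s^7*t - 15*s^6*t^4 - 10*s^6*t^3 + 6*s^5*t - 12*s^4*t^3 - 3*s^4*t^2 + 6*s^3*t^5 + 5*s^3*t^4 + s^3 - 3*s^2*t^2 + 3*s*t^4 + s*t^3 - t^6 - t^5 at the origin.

E7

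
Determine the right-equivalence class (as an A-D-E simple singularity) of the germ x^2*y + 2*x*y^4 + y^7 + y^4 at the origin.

D_{5}

The Hessian of f at 0 is [[0, 0], [0, 0]] with rank 0, so corank 2. A Groebner basis of the Jacobian ideal J(f) in C{x,y} is {x^3, x^2/4 + y^3, x*y}; counting standard monomials gives mu = 5. Corank 2; j^3 = x^2*y has shape L^2 M (L != M), so D-series; mu = 5 gives D_5.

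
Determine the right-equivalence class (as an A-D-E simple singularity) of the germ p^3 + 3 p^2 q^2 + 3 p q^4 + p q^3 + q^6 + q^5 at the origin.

E_{7}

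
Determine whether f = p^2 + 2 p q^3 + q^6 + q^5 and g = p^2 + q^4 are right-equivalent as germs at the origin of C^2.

No.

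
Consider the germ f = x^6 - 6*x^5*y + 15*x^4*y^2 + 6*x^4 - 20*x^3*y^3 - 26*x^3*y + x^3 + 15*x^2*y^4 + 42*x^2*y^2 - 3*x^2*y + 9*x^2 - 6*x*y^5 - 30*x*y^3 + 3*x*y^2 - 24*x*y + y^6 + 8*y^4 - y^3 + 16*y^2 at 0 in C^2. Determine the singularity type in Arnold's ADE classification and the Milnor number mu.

Type A2, Milnor number mu = 2.

The Hessian of f at 0 has rank 1. Corank 1: A-series; mu = 2 gives A_2.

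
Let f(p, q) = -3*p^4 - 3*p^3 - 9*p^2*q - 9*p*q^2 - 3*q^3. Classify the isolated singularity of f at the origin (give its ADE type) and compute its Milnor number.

Type E_{6}, Milnor number mu = 6.

The Hessian of f at 0 has rank 0. Corank 2; j^3 = -3*(p + q)^3 is a perfect cube, so E-series; the 4-jet and mu = 6 give E_6.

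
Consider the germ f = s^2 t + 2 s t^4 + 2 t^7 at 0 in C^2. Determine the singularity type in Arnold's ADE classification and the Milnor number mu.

Type D_{8}, Milnor number mu = 8.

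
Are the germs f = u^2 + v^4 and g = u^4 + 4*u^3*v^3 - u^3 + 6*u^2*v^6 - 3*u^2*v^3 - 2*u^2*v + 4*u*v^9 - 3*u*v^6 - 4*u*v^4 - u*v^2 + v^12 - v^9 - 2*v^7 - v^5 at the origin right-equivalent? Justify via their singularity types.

No.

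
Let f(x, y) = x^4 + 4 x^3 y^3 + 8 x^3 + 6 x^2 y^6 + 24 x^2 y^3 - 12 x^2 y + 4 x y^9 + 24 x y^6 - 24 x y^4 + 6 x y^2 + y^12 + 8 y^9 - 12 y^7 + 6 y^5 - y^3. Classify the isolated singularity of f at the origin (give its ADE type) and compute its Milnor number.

The Hessian of f at 0 is [[0, 0], [0, 0]] with rank 0, so corank 2. A Groebner basis of the Jacobian ideal J(f) in C{x,y} is {y^4, x*y^2 - y^3/3, x^2 - x*y + y^2/4}; counting standard monomials gives mu = 6. Corank 2; j^3 = (2*x - y)^3 is a perfect cube, so E-series; the 4-jet and mu = 6 give E_6.

Type E6, Milnor number mu = 6.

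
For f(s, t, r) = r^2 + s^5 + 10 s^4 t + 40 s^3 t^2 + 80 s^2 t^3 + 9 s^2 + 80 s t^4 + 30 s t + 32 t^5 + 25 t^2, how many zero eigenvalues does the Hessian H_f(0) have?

1

Hessian at 0 has rank 2.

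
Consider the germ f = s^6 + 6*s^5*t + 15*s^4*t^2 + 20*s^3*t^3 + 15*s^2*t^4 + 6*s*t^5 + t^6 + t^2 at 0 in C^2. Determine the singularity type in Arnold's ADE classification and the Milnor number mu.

Type A5, Milnor number mu = 5.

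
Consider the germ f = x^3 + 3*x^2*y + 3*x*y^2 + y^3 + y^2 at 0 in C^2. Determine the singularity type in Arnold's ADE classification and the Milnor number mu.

Type A_2, Milnor number mu = 2.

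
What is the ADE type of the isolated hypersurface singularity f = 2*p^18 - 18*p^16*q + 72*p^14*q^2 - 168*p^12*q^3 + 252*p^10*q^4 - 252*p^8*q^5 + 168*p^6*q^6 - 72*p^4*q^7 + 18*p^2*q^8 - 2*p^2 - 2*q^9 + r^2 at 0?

The Hessian of f at 0 has rank 2. Corank 1: A-series; mu = 8 gives A_8.

A_{8}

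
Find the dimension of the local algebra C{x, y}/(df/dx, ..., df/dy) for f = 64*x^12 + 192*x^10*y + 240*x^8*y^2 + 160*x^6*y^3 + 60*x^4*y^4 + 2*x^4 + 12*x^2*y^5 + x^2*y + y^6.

7

The Hessian of f at 0 has rank 0. Corank 2; j^3 = x^2*y has shape L^2 M (L != M), so D-series; mu = 7 gives D_7.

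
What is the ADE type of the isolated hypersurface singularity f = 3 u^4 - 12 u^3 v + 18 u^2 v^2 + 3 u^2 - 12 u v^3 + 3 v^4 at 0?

A_3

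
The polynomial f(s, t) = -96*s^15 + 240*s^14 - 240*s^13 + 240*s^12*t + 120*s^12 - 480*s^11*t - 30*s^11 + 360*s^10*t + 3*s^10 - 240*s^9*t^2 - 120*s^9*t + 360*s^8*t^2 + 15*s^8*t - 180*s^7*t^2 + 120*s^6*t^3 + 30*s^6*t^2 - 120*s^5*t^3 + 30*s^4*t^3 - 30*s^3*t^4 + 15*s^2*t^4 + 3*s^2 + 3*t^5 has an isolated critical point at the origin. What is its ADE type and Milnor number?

The Hessian of f at 0 is [[6, 0], [0, 0]] with rank 1, so corank 1. A Groebner basis of the Jacobian ideal J(f) in C{s,t} is {t^4, s}; counting standard monomials gives mu = 4. Corank 1: A-series; mu = 4 gives A_4.

Type A_{4}, Milnor number mu = 4.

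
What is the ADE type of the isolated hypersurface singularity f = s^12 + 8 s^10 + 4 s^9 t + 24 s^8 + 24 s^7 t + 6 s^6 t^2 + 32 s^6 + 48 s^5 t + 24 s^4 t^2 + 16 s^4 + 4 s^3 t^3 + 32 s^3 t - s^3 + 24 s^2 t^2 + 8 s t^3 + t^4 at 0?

E6

The Hessian of f at 0 has rank 0. Corank 2; j^3 = -s^3 is a perfect cube, so E-series; the 4-jet and mu = 6 give E_6.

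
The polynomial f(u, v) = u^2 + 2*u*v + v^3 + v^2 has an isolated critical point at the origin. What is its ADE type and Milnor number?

The Hessian of f at 0 has rank 1. Corank 1: A-series; mu = 2 gives A_2.

Type A_{2}, Milnor number mu = 2.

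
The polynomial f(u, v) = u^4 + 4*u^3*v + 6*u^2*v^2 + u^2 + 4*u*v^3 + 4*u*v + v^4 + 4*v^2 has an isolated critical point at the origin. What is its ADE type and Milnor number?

Type A_{3}, Milnor number mu = 3.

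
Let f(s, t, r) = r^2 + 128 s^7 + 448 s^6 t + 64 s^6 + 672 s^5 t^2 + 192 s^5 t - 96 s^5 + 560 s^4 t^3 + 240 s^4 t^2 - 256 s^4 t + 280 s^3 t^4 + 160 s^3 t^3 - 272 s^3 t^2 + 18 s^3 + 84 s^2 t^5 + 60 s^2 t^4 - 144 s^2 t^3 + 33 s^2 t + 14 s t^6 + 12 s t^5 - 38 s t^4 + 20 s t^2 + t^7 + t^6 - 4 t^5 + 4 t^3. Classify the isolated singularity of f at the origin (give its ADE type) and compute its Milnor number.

Type D_{7}, Milnor number mu = 7.

The Hessian of f at 0 has rank 1. Corank 2; j^3 = (2*s + t)*(3*s + 2*t)^2 has shape L^2 M (L != M), so D-series; mu = 7 gives D_7.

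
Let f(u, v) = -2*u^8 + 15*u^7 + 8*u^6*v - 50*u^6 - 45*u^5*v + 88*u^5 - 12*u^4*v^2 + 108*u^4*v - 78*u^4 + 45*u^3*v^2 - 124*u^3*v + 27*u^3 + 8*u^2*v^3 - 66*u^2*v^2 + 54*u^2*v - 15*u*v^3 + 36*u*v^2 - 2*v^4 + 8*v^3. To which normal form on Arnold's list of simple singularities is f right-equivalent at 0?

The Hessian of f at 0 has rank 0. Corank 2; j^3 = (3*u + 2*v)^3 is a perfect cube, so E-series; the 4-jet and mu = 7 give E_7.

E_{7}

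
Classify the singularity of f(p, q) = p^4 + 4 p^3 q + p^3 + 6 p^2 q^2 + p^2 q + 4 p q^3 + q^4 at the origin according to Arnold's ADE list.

D_{5}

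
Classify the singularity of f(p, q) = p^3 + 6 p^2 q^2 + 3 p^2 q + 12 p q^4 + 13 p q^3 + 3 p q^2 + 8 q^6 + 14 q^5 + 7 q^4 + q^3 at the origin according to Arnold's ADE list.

The Hessian of f at 0 has rank 0. Corank 2; j^3 = (p + q)^3 is a perfect cube, so E-series; the 4-jet and mu = 7 give E_7.

E7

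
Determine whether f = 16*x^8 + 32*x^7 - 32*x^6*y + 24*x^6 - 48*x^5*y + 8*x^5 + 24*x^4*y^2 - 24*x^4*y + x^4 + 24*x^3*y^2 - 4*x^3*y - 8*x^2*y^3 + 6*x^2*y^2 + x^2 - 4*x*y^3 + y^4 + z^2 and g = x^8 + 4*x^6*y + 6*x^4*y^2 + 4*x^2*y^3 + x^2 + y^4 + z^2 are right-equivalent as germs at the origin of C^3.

The Hessian of f at 0 is [[2, 0, 0], [0, 0, 0], [0, 0, 2]] with rank 2, so corank 1. A Groebner basis of the Jacobian ideal J(f) in C{x,y,z} is {y^3, x, z}; counting standard monomials gives mu = 3. Corank 1: A-series; mu = 3 gives A_3. The Hessian of g at 0 is [[2, 0, 0], [0, 0, 0], [0, 0, 2]] with rank 2, so corank 1. A Groebner basis of the Jacobian ideal J(g) in C{x,y,z} is {y^3, x, z}; counting standard monomials gives mu = 3. Corank 1: A-series; mu = 3 gives A_3. Both have type A_3, hence right-equivalent.

Yes.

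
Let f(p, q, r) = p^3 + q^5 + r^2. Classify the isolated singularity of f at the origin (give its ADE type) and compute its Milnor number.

Type E_{8}, Milnor number mu = 8.

The Hessian of f at 0 has rank 1. Corank 2; j^3 = p^3 is a perfect cube, so E-series; the 5-jet and mu = 8 give E_8.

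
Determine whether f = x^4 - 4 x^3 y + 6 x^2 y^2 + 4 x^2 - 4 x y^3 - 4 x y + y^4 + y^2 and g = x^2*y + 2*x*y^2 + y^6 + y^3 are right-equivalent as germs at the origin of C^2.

No.

The Hessian of f at 0 has rank 1. Corank 1: A-series; mu = 3 gives A_3. The Hessian of g at 0 has rank 0. Corank 2; j^3 = y*(x + y)^2 has shape L^2 M (L != M), so D-series; mu = 7 gives D_7. f is A_3 but g is D_7, hence not right-equivalent.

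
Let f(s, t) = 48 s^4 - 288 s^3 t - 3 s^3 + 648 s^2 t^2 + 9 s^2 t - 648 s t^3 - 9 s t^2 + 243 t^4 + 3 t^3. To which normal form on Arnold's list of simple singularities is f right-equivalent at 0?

The Hessian of f at 0 has rank 0. Corank 2; j^3 = -3*(s - t)^3 is a perfect cube, so E-series; the 4-jet and mu = 6 give E_6.

E6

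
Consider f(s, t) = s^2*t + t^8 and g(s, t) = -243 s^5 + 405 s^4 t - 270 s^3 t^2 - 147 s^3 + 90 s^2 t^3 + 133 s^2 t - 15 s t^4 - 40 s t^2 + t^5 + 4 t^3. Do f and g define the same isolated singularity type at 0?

No.

The Hessian of f at 0 is [[0, 0], [0, 0]] with rank 0, so corank 2. A Groebner basis of the Jacobian ideal J(f) in C{s,t} is {s^2/8 + t^7, s^3, s*t}; counting standard monomials gives mu = 9. Corank 2; j^3 = s^2*t has shape L^2 M (L != M), so D-series; mu = 9 gives D_9. The Hessian of g at 0 is [[0, 0], [0, 0]] with rank 0, so corank 2. A Groebner basis of the Jacobian ideal J(g) in C{s,t} is {16807*s*t/15 + t^4 - 4802*t^2/15, s*t^2 - 2*t^3/7, s^2 - 13*s*t/21 + 2*t^2/21}; counting standard monomials gives mu = 6. Corank 2; j^3 = -(3*s - t)*(7*s - 2*t)^2 has shape L^2 M (L != M), so D-series; mu = 6 gives D_6. f is D_9 but g is D_6, hence not right-equivalent.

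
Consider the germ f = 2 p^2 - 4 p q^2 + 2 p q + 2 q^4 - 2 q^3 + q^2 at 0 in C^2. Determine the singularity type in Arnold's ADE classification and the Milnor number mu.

Type A_1, Milnor number mu = 1.

The Hessian of f at 0 is [[4, 2], [2, 2]] with rank 2, so corank 0. A Groebner basis of the Jacobian ideal J(f) in C{p,q} is {p, q}; counting standard monomials gives mu = 1. Corank 0: nondegenerate Morse point, so A_1.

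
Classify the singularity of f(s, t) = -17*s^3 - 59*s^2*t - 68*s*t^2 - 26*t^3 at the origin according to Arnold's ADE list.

The Hessian of f at 0 has rank 0. Corank 2; j^3 = -(s + t)*(17*s^2 + 42*s*t + 26*t^2) splits into three distinct lines over C (the quadratic factor has nonzero discriminant), so D_4.

D_4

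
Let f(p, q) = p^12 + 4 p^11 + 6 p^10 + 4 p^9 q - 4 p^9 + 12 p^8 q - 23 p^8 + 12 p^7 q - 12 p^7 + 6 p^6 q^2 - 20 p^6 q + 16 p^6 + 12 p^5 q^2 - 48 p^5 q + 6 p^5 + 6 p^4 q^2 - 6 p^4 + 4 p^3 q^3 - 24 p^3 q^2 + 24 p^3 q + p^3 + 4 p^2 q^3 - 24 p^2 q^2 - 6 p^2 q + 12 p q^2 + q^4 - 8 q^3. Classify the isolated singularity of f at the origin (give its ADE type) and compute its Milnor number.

Type E6, Milnor number mu = 6.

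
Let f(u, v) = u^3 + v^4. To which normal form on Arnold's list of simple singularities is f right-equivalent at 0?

E_{6}

The Hessian of f at 0 has rank 0. Corank 2; j^3 = u^3 is a perfect cube, so E-series; the 4-jet and mu = 6 give E_6.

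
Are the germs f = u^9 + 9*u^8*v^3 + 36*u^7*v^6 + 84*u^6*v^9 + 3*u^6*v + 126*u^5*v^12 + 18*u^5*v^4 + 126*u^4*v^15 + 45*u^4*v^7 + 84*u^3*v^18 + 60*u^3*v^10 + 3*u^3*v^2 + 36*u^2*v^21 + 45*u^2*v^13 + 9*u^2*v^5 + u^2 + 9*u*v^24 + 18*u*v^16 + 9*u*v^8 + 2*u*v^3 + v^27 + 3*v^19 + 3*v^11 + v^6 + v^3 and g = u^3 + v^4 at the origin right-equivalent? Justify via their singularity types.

No.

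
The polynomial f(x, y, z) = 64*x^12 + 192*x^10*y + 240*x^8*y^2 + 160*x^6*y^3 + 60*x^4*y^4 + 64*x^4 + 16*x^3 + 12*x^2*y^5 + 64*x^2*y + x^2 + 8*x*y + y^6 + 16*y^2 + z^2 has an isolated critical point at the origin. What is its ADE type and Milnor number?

Type A5, Milnor number mu = 5.

The Hessian of f at 0 has rank 2. Corank 1: A-series; mu = 5 gives A_5.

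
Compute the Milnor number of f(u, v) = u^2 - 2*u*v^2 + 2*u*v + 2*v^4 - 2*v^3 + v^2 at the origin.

3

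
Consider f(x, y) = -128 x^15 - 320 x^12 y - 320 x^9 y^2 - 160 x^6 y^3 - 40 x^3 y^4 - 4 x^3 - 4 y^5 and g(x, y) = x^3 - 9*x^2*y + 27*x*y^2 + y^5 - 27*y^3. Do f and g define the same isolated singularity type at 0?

The Hessian of f at 0 is [[0, 0], [0, 0]] with rank 0, so corank 2. A Groebner basis of the Jacobian ideal J(f) in C{x,y} is {y^4, x^2}; counting standard monomials gives mu = 8. Corank 2; j^3 = -4*x^3 is a perfect cube, so E-series; the 5-jet and mu = 8 give E_8. The Hessian of g at 0 is [[0, 0], [0, 0]] with rank 0, so corank 2. A Groebner basis of the Jacobian ideal J(g) in C{x,y} is {y^4, x^2 - 6*x*y + 9*y^2}; counting standard monomials gives mu = 8. Corank 2; j^3 = (x - 3*y)^3 is a perfect cube, so E-series; the 5-jet and mu = 8 give E_8. Both have type E_8, hence right-equivalent.

Yes.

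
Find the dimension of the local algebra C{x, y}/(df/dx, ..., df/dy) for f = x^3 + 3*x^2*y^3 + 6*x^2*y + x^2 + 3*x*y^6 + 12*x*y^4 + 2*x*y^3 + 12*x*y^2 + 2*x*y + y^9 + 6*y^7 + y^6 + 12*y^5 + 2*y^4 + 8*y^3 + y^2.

2

The Hessian of f at 0 is [[2, 2], [2, 2]] with rank 1, so corank 1. A Groebner basis of the Jacobian ideal J(f) in C{x,y} is {y^2, x + y}; counting standard monomials gives mu = 2. Corank 1: A-series; mu = 2 gives A_2.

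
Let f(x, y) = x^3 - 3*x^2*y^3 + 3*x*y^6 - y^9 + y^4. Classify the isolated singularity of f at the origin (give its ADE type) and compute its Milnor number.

The Hessian of f at 0 is [[0, 0], [0, 0]] with rank 0, so corank 2. A Groebner basis of the Jacobian ideal J(f) in C{x,y} is {y^3, x^2}; counting standard monomials gives mu = 6. Corank 2; j^3 = x^3 is a perfect cube, so E-series; the 4-jet and mu = 6 give E_6.

Type E_{6}, Milnor number mu = 6.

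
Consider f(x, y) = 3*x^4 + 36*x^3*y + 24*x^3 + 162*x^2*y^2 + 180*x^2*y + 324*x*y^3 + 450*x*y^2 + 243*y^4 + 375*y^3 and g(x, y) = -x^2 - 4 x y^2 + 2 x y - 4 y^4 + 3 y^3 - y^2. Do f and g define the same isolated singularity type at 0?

The Hessian of f at 0 is [[0, 0], [0, 0]] with rank 0, so corank 2. A Groebner basis of the Jacobian ideal J(f) in C{x,y} is {y^4, x*y^2 + 8*y^3/3, x^2 + 5*x*y + 25*y^2/4}; counting standard monomials gives mu = 6. Corank 2; j^3 = 3*(2*x + 5*y)^3 is a perfect cube, so E-series; the 4-jet and mu = 6 give E_6. The Hessian of g at 0 is [[-2, 2], [2, -2]] with rank 1, so corank 1. A Groebner basis of the Jacobian ideal J(g) in C{x,y} is {y^2, x - y}; counting standard monomials gives mu = 2. Corank 1: A-series; mu = 2 gives A_2. f is E_6 but g is A_2, hence not right-equivalent.

No.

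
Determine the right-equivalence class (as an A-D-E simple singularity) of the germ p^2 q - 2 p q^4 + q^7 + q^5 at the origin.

The Hessian of f at 0 has rank 0. Corank 2; j^3 = p^2*q has shape L^2 M (L != M), so D-series; mu = 6 gives D_6.

D_{6}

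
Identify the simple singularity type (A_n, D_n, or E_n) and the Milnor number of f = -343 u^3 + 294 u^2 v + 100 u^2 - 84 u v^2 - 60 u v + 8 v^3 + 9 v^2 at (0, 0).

The Hessian of f at 0 has rank 1. Corank 1: A-series; mu = 2 gives A_2.

Type A_2, Milnor number mu = 2.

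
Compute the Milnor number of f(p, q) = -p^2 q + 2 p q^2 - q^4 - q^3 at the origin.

The Hessian of f at 0 is [[0, 0], [0, 0]] with rank 0, so corank 2. A Groebner basis of the Jacobian ideal J(f) in C{p,q} is {p^3 + p^2/4 - q^2/4, p^2/4 + q^3 - q^2/4, p*q - q^2}; counting standard monomials gives mu = 5. Corank 2; j^3 = -q*(p - q)^2 has shape L^2 M (L != M), so D-series; mu = 5 gives D_5.

5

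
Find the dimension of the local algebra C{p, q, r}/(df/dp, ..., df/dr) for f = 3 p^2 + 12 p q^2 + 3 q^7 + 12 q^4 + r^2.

The Hessian of f at 0 has rank 2. Corank 1: A-series; mu = 6 gives A_6.

6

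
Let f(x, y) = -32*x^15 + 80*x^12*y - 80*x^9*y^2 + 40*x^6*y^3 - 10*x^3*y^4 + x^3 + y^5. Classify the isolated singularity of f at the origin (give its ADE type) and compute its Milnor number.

The Hessian of f at 0 is [[0, 0], [0, 0]] with rank 0, so corank 2. A Groebner basis of the Jacobian ideal J(f) in C{x,y} is {y^4, x^2}; counting standard monomials gives mu = 8. Corank 2; j^3 = x^3 is a perfect cube, so E-series; the 5-jet and mu = 8 give E_8.

Type E8, Milnor number mu = 8.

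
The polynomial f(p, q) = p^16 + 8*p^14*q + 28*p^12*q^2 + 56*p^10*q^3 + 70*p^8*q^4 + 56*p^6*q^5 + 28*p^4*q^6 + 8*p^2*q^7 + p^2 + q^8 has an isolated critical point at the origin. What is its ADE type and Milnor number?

The Hessian of f at 0 has rank 1. Corank 1: A-series; mu = 7 gives A_7.

Type A_{7}, Milnor number mu = 7.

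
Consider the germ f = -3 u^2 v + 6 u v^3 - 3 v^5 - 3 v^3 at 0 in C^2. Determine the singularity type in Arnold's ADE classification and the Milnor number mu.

Type D_4, Milnor number mu = 4.

The Hessian of f at 0 has rank 0. Corank 2; j^3 = -3*v*(u^2 + v^2) splits into three distinct lines over C (the quadratic factor has nonzero discriminant), so D_4.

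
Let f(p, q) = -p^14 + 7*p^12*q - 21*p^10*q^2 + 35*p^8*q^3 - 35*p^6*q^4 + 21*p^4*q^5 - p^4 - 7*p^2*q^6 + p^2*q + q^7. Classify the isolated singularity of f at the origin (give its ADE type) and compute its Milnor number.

Type D8, Milnor number mu = 8.

The Hessian of f at 0 has rank 0. Corank 2; j^3 = p^2*q has shape L^2 M (L != M), so D-series; mu = 8 gives D_8.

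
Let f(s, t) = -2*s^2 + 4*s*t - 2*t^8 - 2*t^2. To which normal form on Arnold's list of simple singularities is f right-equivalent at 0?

A7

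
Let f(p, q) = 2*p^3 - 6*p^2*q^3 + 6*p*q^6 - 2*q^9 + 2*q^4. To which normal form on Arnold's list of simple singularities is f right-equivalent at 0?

E_6

The Hessian of f at 0 has rank 0. Corank 2; j^3 = 2*p^3 is a perfect cube, so E-series; the 4-jet and mu = 6 give E_6.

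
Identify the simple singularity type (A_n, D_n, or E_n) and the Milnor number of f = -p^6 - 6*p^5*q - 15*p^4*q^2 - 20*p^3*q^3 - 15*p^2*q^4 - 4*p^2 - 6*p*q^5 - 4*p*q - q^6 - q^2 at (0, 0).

The Hessian of f at 0 is [[-8, -4], [-4, -2]] with rank 1, so corank 1. A Groebner basis of the Jacobian ideal J(f) in C{p,q} is {q^5, p + q/2}; counting standard monomials gives mu = 5. Corank 1: A-series; mu = 5 gives A_5.

Type A5, Milnor number mu = 5.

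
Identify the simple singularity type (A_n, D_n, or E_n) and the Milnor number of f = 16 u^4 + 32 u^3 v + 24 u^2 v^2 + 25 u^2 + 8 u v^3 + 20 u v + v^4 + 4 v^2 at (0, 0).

The Hessian of f at 0 has rank 1. Corank 1: A-series; mu = 3 gives A_3.

Type A3, Milnor number mu = 3.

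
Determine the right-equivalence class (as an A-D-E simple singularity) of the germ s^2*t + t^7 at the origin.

D8

The Hessian of f at 0 has rank 0. Corank 2; j^3 = s^2*t has shape L^2 M (L != M), so D-series; mu = 8 gives D_8.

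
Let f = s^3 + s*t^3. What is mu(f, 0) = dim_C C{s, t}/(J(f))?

7

The Hessian of f at 0 is [[0, 0], [0, 0]] with rank 0, so corank 2. A Groebner basis of the Jacobian ideal J(f) in C{s,t} is {s^3, s*t^2, 3*s^2 + t^3}; counting standard monomials gives mu = 7. Corank 2; j^3 = s^3 is a perfect cube, so E-series; the 4-jet and mu = 7 give E_7.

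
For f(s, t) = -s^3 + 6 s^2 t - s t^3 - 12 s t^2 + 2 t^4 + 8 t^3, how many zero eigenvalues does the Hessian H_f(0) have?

2

Hessian at 0 has rank 0.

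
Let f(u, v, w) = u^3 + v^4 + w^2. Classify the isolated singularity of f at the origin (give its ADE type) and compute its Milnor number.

Type E_{6}, Milnor number mu = 6.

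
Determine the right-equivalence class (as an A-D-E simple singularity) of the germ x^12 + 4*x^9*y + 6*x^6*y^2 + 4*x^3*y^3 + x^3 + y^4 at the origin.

E_{6}

The Hessian of f at 0 is [[0, 0], [0, 0]] with rank 0, so corank 2. A Groebner basis of the Jacobian ideal J(f) in C{x,y} is {y^3, x^2}; counting standard monomials gives mu = 6. Corank 2; j^3 = x^3 is a perfect cube, so E-series; the 4-jet and mu = 6 give E_6.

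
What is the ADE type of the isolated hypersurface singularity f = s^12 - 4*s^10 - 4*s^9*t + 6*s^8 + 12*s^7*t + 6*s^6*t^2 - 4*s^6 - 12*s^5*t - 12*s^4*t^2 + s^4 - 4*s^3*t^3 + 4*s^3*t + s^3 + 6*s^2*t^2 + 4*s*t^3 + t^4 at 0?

The Hessian of f at 0 has rank 0. Corank 2; j^3 = s^3 is a perfect cube, so E-series; the 4-jet and mu = 6 give E_6.

E_{6}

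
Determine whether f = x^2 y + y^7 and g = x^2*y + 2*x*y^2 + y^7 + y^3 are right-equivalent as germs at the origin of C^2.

Yes.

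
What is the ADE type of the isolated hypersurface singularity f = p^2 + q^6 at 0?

A_5

The Hessian of f at 0 has rank 1. Corank 1: A-series; mu = 5 gives A_5.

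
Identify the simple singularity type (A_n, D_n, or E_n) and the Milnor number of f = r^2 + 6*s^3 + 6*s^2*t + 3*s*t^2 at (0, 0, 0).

Type D4, Milnor number mu = 4.

The Hessian of f at 0 has rank 1. Corank 2; j^3 = 3*s*(2*s^2 + 2*s*t + t^2) splits into three distinct lines over C (the quadratic factor has nonzero discriminant), so D_4.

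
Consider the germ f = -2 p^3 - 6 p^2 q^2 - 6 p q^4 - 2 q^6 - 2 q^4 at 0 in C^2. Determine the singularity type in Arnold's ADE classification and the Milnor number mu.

Type E6, Milnor number mu = 6.

The Hessian of f at 0 is [[0, 0], [0, 0]] with rank 0, so corank 2. A Groebner basis of the Jacobian ideal J(f) in C{p,q} is {p^3, p^2*q, p^2/2 + p*q^2, q^3}; counting standard monomials gives mu = 6. Corank 2; j^3 = -2*p^3 is a perfect cube, so E-series; the 4-jet and mu = 6 give E_6.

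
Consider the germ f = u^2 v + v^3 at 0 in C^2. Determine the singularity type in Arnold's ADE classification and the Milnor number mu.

The Hessian of f at 0 has rank 0. Corank 2; j^3 = v*(u^2 + v^2) splits into three distinct lines over C (the quadratic factor has nonzero discriminant), so D_4.

Type D_{4}, Milnor number mu = 4.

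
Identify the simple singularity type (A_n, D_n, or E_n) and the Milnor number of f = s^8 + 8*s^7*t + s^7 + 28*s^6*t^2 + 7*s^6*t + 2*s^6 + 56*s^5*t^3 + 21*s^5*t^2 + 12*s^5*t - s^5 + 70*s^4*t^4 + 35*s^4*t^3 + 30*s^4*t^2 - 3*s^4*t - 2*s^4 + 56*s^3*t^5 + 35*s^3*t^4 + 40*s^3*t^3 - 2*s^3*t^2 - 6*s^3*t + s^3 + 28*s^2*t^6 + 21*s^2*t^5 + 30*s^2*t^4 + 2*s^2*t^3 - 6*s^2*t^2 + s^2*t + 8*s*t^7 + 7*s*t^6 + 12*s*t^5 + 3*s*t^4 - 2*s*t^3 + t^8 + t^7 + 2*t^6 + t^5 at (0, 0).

Type D_9, Milnor number mu = 9.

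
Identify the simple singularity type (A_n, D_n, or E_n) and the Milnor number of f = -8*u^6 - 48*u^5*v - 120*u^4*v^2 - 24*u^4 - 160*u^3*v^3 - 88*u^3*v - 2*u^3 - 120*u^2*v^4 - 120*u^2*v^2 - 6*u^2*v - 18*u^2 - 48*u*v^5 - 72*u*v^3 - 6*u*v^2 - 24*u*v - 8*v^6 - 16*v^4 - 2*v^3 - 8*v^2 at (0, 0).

Type A_2, Milnor number mu = 2.

The Hessian of f at 0 has rank 1. Corank 1: A-series; mu = 2 gives A_2.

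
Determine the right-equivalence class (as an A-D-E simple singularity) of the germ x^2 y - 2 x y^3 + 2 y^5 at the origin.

D_{6}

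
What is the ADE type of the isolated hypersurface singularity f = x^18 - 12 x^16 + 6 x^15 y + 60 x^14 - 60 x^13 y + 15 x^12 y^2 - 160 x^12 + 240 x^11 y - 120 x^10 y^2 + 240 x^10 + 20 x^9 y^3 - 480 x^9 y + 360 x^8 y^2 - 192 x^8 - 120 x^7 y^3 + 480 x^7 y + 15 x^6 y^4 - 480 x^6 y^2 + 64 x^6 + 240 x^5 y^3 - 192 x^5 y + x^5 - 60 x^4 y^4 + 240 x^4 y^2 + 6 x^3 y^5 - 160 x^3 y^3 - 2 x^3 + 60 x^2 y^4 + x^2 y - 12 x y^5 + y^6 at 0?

D_{7}

The Hessian of f at 0 has rank 0. Corank 2; j^3 = -x^2*(2*x - y) has shape L^2 M (L != M), so D-series; mu = 7 gives D_7.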